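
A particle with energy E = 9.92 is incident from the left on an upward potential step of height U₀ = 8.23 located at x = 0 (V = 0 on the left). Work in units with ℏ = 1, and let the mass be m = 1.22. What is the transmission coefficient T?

The wavenumbers are k₁ = √(2mE)/ℏ = 4.920 on the left and k₂ = √(2m(E − U₀))/ℏ = 2.031 on the right.
Continuity of ψ and ψ′ at the step yields the reflection amplitude r = (k₁ − k₂)/(k₁ + k₂) = 0.4157; thus R = |r|² = 0.1728, T = 0.8272.

T = 0.827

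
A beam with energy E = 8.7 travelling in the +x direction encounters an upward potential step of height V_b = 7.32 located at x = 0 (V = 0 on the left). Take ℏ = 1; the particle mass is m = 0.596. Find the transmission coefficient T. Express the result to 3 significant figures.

T = 0.815

The wavenumbers are k₁ = √(2mE)/ℏ = 3.220 on the left and k₂ = √(2m(E − V_b))/ℏ = 1.283 on the right.
Continuity of ψ and ψ′ at the step yields the reflection amplitude r = (k₁ − k₂)/(k₁ + k₂) = 0.4303; thus R = |r|² = 0.1852, T = 0.8148.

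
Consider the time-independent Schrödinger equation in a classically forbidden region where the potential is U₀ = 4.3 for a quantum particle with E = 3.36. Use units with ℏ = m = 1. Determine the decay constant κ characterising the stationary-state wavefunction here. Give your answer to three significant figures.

κ = 1.37

Since E < U₀ the TISE in this region is ψ'' = κ²ψ with κ = √(2m(U₀ − E))/ℏ.
κ = √(2 × 1 × 0.94) = 1.371.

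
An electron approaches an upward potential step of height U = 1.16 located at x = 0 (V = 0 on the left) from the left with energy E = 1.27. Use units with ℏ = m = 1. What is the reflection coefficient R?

R = 0.297

On each side the TISE gives plane waves with k = √(2m(E − V))/ℏ: k₁ = √(2·1·1.27) = 1.594, k₂ = √(2·1·0.11) = 0.4690.
Matching ψ and ψ′ at x = 0 gives r = (k₁ − k₂)/(k₁ + k₂), so R = r² = 0.2973 and T = 1 − R = 0.7027.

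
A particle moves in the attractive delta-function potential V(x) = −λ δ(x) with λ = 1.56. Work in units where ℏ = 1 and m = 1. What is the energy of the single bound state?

E = -1.22

For x ≠ 0 the bound state is ψ ∝ e^{−κ|x|}; integrating the TISE across the delta gives the cusp condition 2κ = 2mλ/ℏ², so κ = 1.560.
Then E = −ℏ²κ²/(2m) = −mλ²/(2ℏ²) = -1.217.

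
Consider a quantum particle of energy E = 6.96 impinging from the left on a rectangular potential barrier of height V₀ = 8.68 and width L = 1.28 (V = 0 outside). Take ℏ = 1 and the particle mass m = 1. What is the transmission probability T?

T = 0.0219

E < V₀: inside the barrier ψ ∝ e^{±κx} with κ = √(2m(V₀ − E))/ℏ = 1.855.
κL = 2.374, sinh(κL) = 5.324.
The exact tunnelling result is T⁻¹ = 1 + V₀² sinh²(κL) / [4E(V₀ − E)] = 45.60, so T = 0.0219.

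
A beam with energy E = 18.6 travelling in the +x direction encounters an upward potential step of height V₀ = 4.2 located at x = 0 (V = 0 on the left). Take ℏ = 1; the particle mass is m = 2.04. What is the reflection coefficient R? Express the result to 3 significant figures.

The wavenumbers are k₁ = √(2mE)/ℏ = 8.711 on the left and k₂ = √(2m(E − V₀))/ℏ = 7.665 on the right.
Continuity of ψ and ψ′ at the step yields the reflection amplitude r = (k₁ − k₂)/(k₁ + k₂) = 0.06390; thus R = |r|² = 0.004083, T = 0.9959.

R = 0.00408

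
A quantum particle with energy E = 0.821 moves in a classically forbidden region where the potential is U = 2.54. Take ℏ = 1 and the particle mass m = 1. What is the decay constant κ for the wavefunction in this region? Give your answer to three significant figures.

κ = 1.85

Since E < U the TISE in this region is ψ'' = κ²ψ with κ = √(2m(U − E))/ℏ.
κ = √(2 × 1 × 1.719) = 1.854.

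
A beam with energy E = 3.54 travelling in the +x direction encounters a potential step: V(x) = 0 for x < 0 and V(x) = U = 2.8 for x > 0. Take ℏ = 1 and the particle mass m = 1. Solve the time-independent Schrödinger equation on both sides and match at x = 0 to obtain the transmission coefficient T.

The wavenumbers are k₁ = √(2mE)/ℏ = 2.661 on the left and k₂ = √(2m(E − U))/ℏ = 1.217 on the right.
Matching ψ and ψ′ at x = 0 gives r = (k₁ − k₂)/(k₁ + k₂), so R = r² = 0.1387 and T = 1 − R = 0.8613.

T = 0.861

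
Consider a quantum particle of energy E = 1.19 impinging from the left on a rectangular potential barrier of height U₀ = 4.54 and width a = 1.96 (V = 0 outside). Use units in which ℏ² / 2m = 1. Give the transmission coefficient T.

Since E < U₀ the interior solution is evanescent with decay constant κ = √(2m(U₀ − E))/ℏ = 1.830.
κa = 3.587, sinh(κa) = 18.06.
Matching ψ, ψ′ at both faces gives T = [1 + U₀² sinh²(κa) / (4E(U₀ − E))]⁻¹ = 1/422.4 = 0.00237.

T = 0.00237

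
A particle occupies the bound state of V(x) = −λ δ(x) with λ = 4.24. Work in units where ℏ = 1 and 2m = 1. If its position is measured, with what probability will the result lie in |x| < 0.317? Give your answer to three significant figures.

The normalised bound state is ψ = √κ e^{−κ|x|} with κ = mλ/ℏ² = 2.120.
P(|x| < d) = ∫_{−d}^{d} κ e^{−2κ|x|} dx = 1 − e^{−2κd} = 1 − e^{−1.344} = 0.7392.

P = 0.739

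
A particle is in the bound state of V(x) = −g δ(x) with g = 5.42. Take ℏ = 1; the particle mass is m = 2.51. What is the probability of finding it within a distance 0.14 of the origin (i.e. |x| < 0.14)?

P = 0.978

The normalised bound state is ψ = √κ e^{−κ|x|} with κ = mg/ℏ² = 13.60.
P(|x| < d) = ∫_{−d}^{d} κ e^{−2κ|x|} dx = 1 − e^{−2κd} = 1 − e^{−3.809} = 0.9778.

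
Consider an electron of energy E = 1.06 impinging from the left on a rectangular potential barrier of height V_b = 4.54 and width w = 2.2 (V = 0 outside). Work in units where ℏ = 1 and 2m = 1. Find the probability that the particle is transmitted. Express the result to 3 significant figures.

Since E < V_b the interior solution is evanescent with decay constant κ = √(2m(V_b − E))/ℏ = 1.865.
κw = 4.104, sinh(κw) = 30.28.
The exact tunnelling result is T⁻¹ = 1 + V_b² sinh²(κw) / [4E(V_b − E)] = 1282, so T = 0.000780.

T = 0.000780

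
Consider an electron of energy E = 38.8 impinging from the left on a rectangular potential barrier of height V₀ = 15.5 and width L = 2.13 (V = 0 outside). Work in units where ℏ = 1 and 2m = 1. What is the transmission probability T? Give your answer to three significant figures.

T = 0.963

E > V₀: inside the barrier k₂ = √(2m(E − V₀))/ℏ = 4.827, k₂L = 10.28.
T = [1 + V₀² sin²(k₂L) / (4E(E − V₀))]⁻¹ = 1/1.038 = 0.963.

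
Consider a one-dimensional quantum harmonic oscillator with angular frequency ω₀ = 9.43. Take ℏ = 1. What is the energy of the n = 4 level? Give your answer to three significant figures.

The oscillator eigenvalues are E_n = ℏω₀(n + ½), so E_4 = 9.43 × 4.5 = 42.44.

E = 42.4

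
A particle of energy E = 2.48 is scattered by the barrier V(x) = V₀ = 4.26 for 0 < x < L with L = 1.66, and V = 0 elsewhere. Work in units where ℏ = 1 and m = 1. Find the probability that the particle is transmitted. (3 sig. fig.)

T = 0.00738

Since E < V₀ the interior solution is evanescent with decay constant κ = √(2m(V₀ − E))/ℏ = 1.887.
κL = 3.132, sinh(κL) = 11.44.
Matching ψ, ψ′ at both faces gives T = [1 + V₀² sinh²(κL) / (4E(V₀ − E))]⁻¹ = 1/135.5 = 0.00738.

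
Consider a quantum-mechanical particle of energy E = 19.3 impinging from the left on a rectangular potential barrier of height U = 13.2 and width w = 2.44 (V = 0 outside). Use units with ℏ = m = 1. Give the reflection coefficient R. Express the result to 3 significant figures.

Above the barrier the interior wavenumber is k₂ = √(2m(E − U))/ℏ = 3.493, giving phase k₂w = 8.523.
Matching at both interfaces gives T⁻¹ = 1 + U² sin²(k₂w) / [4E(E − U)] = 1.228, hence T = 0.814.
R = 1 − T = 0.186.

R = 0.186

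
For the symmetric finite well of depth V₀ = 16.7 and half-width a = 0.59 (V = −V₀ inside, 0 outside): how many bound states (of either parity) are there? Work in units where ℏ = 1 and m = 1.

N = 3

The dimensionless depth is z₀ = a√(2mV₀)/ℏ = 0.59 × √(33.40) = 3.410.
A new bound state (alternating even/odd) appears each time z₀ passes a multiple of π/2, so N = ⌊2z₀/π⌋ + 1 = ⌊2.171⌋ + 1 = 3.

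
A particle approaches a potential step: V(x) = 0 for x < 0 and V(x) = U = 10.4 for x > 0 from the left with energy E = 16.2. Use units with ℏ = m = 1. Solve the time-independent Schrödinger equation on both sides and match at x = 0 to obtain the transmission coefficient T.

T = 0.937

On each side the TISE gives plane waves with k = √(2m(E − V))/ℏ: k₁ = √(2·1·16.2) = 5.692, k₂ = √(2·1·5.8) = 3.406.
Continuity of ψ and ψ′ at the step yields the reflection amplitude r = (k₁ − k₂)/(k₁ + k₂) = 0.2513; thus R = |r|² = 0.06315, T = 0.9369.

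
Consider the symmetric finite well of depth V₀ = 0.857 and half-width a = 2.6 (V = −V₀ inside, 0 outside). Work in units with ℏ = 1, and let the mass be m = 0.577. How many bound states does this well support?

Define the well-strength parameter z₀ = (a/ℏ)√(2mV₀) = 2.6 × √(2·0.577·0.857) = 2.586.
The even/odd transcendental equations gain one root per π/2 in z₀, giving N = 1 + ⌊2z₀/π⌋ = 1 + ⌊1.646⌋ = 2.

N = 2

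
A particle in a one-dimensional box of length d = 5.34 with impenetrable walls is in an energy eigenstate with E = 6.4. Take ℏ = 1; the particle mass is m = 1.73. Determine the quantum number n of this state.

n = 8

From E_n = n²π²ℏ²/(2md²) invert to n = √(2md²E)/(πℏ).
n = (5.34/π) × √(2 × 1.73 × 6.4) = 7.999 → n = 8.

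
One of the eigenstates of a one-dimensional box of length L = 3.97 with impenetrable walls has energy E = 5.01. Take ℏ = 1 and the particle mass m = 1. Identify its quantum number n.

From E_n = n²π²ℏ²/(2mL²) invert to n = √(2mL²E)/(πℏ).
n = (3.97/π) × √(2 × 1 × 5.01) = 4.000 → n = 4.

n = 4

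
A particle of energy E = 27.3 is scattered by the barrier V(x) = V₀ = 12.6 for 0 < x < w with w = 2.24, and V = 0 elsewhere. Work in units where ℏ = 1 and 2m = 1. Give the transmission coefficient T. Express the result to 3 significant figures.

T = 0.948

Above the barrier the interior wavenumber is k₂ = √(2m(E − V₀))/ℏ = 3.834, giving phase k₂w = 8.588.
Matching at both interfaces gives T⁻¹ = 1 + V₀² sin²(k₂w) / [4E(E − V₀)] = 1.054, hence T = 0.948.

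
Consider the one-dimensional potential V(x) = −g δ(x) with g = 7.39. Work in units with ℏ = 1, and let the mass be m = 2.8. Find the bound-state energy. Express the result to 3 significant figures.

For x ≠ 0 the bound state is ψ ∝ e^{−κ|x|}; integrating the TISE across the delta gives the cusp condition 2κ = 2mg/ℏ², so κ = 20.69.
Then E = −ℏ²κ²/(2m) = −mg²/(2ℏ²) = -76.46.

E = -76.5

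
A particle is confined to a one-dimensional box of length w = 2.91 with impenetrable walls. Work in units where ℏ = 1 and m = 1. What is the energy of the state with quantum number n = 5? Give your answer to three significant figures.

E = 14.6

The infinite-well eigenfunctions ψ_n = √(2/w) sin(nπx/w) vanish at both walls, giving E_n = n²π²ℏ²/(2mw²).
E_5 = 5² × π² / (2 × 1 × 2.91²) = 14.57.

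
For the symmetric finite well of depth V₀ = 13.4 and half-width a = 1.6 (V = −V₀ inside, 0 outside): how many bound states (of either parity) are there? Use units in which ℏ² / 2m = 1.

The dimensionless depth is z₀ = a√(2mV₀)/ℏ = 1.6 × √(13.40) = 5.857.
The even/odd transcendental equations gain one root per π/2 in z₀, giving N = 1 + ⌊2z₀/π⌋ = 1 + ⌊3.729⌋ = 4.

N = 4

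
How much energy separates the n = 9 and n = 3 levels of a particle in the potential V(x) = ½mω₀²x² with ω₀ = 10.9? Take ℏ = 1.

E_n = ℏω₀(n + ½), so ΔE = (9 − 3) ℏω₀ = 6 × 10.9 = 65.40.

ΔE = 65.4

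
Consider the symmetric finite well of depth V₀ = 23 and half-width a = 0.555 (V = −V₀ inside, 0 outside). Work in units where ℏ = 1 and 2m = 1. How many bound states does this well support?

N = 2

The dimensionless depth is z₀ = a√(2mV₀)/ℏ = 0.555 × √(23.00) = 2.662.
The even/odd transcendental equations gain one root per π/2 in z₀, giving N = 1 + ⌊2z₀/π⌋ = 1 + ⌊1.694⌋ = 2.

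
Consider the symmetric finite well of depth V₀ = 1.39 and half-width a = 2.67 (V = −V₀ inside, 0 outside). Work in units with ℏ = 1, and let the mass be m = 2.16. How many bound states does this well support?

The dimensionless depth is z₀ = a√(2mV₀)/ℏ = 2.67 × √(6.005) = 6.543.
A new bound state (alternating even/odd) appears each time z₀ passes a multiple of π/2, so N = ⌊2z₀/π⌋ + 1 = ⌊4.165⌋ + 1 = 5.

N = 5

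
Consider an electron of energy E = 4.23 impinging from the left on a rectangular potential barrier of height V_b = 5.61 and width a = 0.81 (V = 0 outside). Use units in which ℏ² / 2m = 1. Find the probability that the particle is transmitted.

E < V_b: inside the barrier ψ ∝ e^{±κx} with κ = √(2m(V_b − E))/ℏ = 1.175.
κa = 0.9515, sinh(κa) = 1.102.
The exact tunnelling result is T⁻¹ = 1 + V_b² sinh²(κa) / [4E(V_b − E)] = 2.636, so T = 0.379.

T = 0.379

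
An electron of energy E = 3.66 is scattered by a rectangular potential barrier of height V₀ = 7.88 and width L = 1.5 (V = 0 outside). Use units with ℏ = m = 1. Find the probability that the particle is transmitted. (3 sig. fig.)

Since E < V₀ the interior solution is evanescent with decay constant κ = √(2m(V₀ − E))/ℏ = 2.905.
κL = 4.358, sinh(κL) = 39.03.
The exact tunnelling result is T⁻¹ = 1 + V₀² sinh²(κL) / [4E(V₀ − E)] = 1532, so T = 0.000653.

T = 0.000653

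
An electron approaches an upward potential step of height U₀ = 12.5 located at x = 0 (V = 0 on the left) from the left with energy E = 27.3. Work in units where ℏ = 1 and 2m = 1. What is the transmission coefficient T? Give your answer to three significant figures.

T = 0.977

The wavenumbers are k₁ = √(2mE)/ℏ = 5.225 on the left and k₂ = √(2m(E − U₀))/ℏ = 3.847 on the right.
Matching ψ and ψ′ at x = 0 gives r = (k₁ − k₂)/(k₁ + k₂), so R = r² = 0.02307 and T = 1 − R = 0.9769.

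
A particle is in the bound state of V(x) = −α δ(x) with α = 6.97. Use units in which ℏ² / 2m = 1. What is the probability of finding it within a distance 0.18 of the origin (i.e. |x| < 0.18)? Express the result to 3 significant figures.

P = 0.715

The normalised bound state is ψ = √κ e^{−κ|x|} with κ = mα/ℏ² = 3.485.
P(|x| < d) = ∫_{−d}^{d} κ e^{−2κ|x|} dx = 1 − e^{−2κd} = 1 − e^{−1.255} = 0.7148.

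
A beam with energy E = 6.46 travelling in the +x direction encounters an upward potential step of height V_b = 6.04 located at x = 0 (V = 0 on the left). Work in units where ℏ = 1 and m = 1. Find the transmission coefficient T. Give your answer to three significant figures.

T = 0.648

On each side the TISE gives plane waves with k = √(2m(E − V))/ℏ: k₁ = √(2·1·6.46) = 3.594, k₂ = √(2·1·0.42) = 0.9165.
Continuity of ψ and ψ′ at the step yields the reflection amplitude r = (k₁ − k₂)/(k₁ + k₂) = 0.5936; thus R = |r|² = 0.3524, T = 0.6476.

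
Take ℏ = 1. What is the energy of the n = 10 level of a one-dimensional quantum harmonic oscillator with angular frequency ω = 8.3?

The oscillator eigenvalues are E_n = ℏω(n + ½), so E_10 = 8.3 × 10.5 = 87.15.

E = 87.2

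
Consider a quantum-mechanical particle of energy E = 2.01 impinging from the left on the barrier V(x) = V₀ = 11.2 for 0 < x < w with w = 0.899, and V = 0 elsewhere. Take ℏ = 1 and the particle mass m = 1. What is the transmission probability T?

E < V₀: inside the barrier ψ ∝ e^{±κx} with κ = √(2m(V₀ − E))/ℏ = 4.287.
κw = 3.854, sinh(κw) = 23.58.
The exact tunnelling result is T⁻¹ = 1 + V₀² sinh²(κw) / [4E(V₀ − E)] = 945.3, so T = 0.00106.

T = 0.00106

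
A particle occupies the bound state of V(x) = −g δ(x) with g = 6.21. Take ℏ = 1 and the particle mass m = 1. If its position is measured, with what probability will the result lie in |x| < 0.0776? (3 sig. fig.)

P = 0.619

The normalised bound state is ψ = √κ e^{−κ|x|} with κ = mg/ℏ² = 6.210.
P(|x| < d) = ∫_{−d}^{d} κ e^{−2κ|x|} dx = 1 − e^{−2κd} = 1 − e^{−0.9638} = 0.6186.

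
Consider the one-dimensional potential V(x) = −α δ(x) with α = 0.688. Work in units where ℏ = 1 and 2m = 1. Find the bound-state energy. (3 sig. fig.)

E = -0.118

For x ≠ 0 the bound state is ψ ∝ e^{−κ|x|}; integrating the TISE across the delta gives the cusp condition 2κ = 2mα/ℏ², so κ = 0.3440.
Then E = −ℏ²κ²/(2m) = −mα²/(2ℏ²) = -0.1183.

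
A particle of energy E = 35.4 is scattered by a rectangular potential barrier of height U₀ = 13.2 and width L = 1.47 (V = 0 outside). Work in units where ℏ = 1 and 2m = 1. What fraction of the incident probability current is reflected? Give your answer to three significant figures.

E > U₀: inside the barrier k₂ = √(2m(E − U₀))/ℏ = 4.712, k₂L = 6.926.
T = [1 + U₀² sin²(k₂L) / (4E(E − U₀))]⁻¹ = 1/1.020 = 0.980.
R = 1 − T = 0.0195.

R = 0.0195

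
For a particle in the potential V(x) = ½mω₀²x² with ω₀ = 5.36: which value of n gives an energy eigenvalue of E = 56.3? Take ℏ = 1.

n = 10

Invert E_n = (n + ½)ℏω₀: n = E/ℏω₀ − ½ = 10.004, so n = 10.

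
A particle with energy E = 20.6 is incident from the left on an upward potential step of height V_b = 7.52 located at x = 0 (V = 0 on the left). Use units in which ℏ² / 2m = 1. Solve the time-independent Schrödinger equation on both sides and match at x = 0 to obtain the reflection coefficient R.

The wavenumbers are k₁ = √(2mE)/ℏ = 4.539 on the left and k₂ = √(2m(E − V_b))/ℏ = 3.617 on the right.
Matching ψ and ψ′ at x = 0 gives r = (k₁ − k₂)/(k₁ + k₂), so R = r² = 0.01278 and T = 1 − R = 0.9872.

R = 0.0128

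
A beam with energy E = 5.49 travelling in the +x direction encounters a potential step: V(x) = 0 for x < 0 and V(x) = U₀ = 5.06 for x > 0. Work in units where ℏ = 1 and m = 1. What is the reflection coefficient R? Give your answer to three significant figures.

On each side the TISE gives plane waves with k = √(2m(E − V))/ℏ: k₁ = √(2·1·5.49) = 3.314, k₂ = √(2·1·0.43) = 0.9274.
Matching ψ and ψ′ at x = 0 gives r = (k₁ − k₂)/(k₁ + k₂), so R = r² = 0.3166 and T = 1 − R = 0.6834.

R = 0.317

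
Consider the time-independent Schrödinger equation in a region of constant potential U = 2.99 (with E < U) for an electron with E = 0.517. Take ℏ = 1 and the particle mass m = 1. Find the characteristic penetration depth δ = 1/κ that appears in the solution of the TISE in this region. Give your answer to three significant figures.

Since E < U the TISE in this region is ψ'' = κ²ψ with κ = √(2m(U − E))/ℏ.
κ = √(2 × 1 × 2.473) = 2.224. The penetration depth is δ = 1/κ = 0.450.

δ = 0.450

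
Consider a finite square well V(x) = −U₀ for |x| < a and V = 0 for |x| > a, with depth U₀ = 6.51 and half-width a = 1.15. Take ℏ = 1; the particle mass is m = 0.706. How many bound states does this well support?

N = 3

The dimensionless depth is z₀ = a√(2mU₀)/ℏ = 1.15 × √(9.192) = 3.487.
The even/odd transcendental equations gain one root per π/2 in z₀, giving N = 1 + ⌊2z₀/π⌋ = 1 + ⌊2.220⌋ = 3.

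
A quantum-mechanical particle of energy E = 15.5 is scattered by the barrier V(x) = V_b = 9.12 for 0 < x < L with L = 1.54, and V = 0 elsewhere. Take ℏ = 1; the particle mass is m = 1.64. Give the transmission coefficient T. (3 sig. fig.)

Above the barrier the interior wavenumber is k₂ = √(2m(E − V_b))/ℏ = 4.575, giving phase k₂L = 7.045.
T = [1 + V_b² sin²(k₂L) / (4E(E − V_b))]⁻¹ = 1/1.100 = 0.909.

T = 0.909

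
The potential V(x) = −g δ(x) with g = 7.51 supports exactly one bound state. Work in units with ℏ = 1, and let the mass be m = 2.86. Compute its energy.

E = -80.7

The bound state is ψ(x) = √κ e^{−κ|x|}. The derivative jump ψ'(0⁺) − ψ'(0⁻) = −(2mg/ℏ²)ψ(0) fixes κ = mg/ℏ² = 21.48.
Then E = −ℏ²κ²/(2m) = −mg²/(2ℏ²) = -80.65.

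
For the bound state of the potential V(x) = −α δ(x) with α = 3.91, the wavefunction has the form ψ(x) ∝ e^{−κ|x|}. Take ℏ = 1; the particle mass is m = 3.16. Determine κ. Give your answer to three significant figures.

Integrate −(ℏ²/2m)ψ'' − αδ(x)ψ = Eψ from −ε to +ε: the ψ'' term gives ψ'(0⁺) − ψ'(0⁻) and the δ term gives −(2mα/ℏ²)ψ(0).
With ψ ∝ e^{−κ|x|} this yields −2κ = −2mα/ℏ², so κ = mα/ℏ² = 12.36.

κ = 12.4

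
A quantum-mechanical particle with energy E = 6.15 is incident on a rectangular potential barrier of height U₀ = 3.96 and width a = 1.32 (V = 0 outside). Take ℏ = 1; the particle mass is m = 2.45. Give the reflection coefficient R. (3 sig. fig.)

E > U₀: inside the barrier k₂ = √(2m(E − U₀))/ℏ = 3.276, k₂a = 4.324.
Matching at both interfaces gives T⁻¹ = 1 + U₀² sin²(k₂a) / [4E(E − U₀)] = 1.249, hence T = 0.800.
R = 1 − T = 0.200.

R = 0.200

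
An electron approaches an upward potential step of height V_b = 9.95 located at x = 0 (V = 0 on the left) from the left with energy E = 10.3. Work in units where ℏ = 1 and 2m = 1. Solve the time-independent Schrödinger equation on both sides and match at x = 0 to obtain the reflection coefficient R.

R = 0.474

The wavenumbers are k₁ = √(2mE)/ℏ = 3.209 on the left and k₂ = √(2m(E − V_b))/ℏ = 0.5916 on the right.
Continuity of ψ and ψ′ at the step yields the reflection amplitude r = (k₁ − k₂)/(k₁ + k₂) = 0.6887; thus R = |r|² = 0.4743, T = 0.5257.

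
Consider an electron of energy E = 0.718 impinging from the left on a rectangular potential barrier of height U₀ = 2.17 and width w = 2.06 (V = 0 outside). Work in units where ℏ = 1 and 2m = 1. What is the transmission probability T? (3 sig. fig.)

T = 0.0245

Since E < U₀ the interior solution is evanescent with decay constant κ = √(2m(U₀ − E))/ℏ = 1.205.
κw = 2.482, sinh(κw) = 5.942.
Matching ψ, ψ′ at both faces gives T = [1 + U₀² sinh²(κw) / (4E(U₀ − E))]⁻¹ = 1/40.88 = 0.0245.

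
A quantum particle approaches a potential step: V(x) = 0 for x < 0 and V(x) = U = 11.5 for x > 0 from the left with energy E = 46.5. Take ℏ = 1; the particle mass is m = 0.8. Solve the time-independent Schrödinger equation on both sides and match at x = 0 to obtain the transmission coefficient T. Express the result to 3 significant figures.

T = 0.995

On each side the TISE gives plane waves with k = √(2m(E − V))/ℏ: k₁ = √(2·0.8·46.5) = 8.626, k₂ = √(2·0.8·35) = 7.483.
Matching ψ and ψ′ at x = 0 gives r = (k₁ − k₂)/(k₁ + k₂), so R = r² = 0.005028 and T = 1 − R = 0.9950.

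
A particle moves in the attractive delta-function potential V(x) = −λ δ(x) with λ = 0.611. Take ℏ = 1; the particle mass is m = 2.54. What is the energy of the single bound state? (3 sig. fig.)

The bound state is ψ(x) = √κ e^{−κ|x|}. The derivative jump ψ'(0⁺) − ψ'(0⁻) = −(2mλ/ℏ²)ψ(0) fixes κ = mλ/ℏ² = 1.552.
Then E = −ℏ²κ²/(2m) = −mλ²/(2ℏ²) = -0.4741.

E = -0.474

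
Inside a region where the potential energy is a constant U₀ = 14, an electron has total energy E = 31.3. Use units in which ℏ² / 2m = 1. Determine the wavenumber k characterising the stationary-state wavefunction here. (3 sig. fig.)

With E > U₀ the solution is oscillatory, ψ ∝ e^{±ikx} with k = √(2m(E − U₀))/ℏ.
k = √(2 × 0.5 × 17.3) = 4.159.

k = 4.16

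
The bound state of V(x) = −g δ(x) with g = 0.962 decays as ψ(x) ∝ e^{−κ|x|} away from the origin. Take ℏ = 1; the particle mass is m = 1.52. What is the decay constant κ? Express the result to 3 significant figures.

Integrating the TISE across x = 0 gives the cusp condition ψ'(0⁺) − ψ'(0⁻) = −(2mg/ℏ²)ψ(0).
With ψ ∝ e^{−κ|x|} this yields −2κ = −2mg/ℏ², so κ = mg/ℏ² = 1.462.

κ = 1.46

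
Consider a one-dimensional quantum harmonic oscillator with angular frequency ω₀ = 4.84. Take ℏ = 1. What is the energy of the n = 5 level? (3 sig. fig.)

E = 26.6

Using E_n = (n + ½)ℏω₀: E_5 = 5.5 × 4.84 = 26.62.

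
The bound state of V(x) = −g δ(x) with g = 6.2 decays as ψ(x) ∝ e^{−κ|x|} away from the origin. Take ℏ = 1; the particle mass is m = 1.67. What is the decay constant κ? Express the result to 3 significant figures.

Integrate −(ℏ²/2m)ψ'' − gδ(x)ψ = Eψ from −ε to +ε: the ψ'' term gives ψ'(0⁺) − ψ'(0⁻) and the δ term gives −(2mg/ℏ²)ψ(0).
With ψ ∝ e^{−κ|x|} this yields −2κ = −2mg/ℏ², so κ = mg/ℏ² = 10.35.

κ = 10.4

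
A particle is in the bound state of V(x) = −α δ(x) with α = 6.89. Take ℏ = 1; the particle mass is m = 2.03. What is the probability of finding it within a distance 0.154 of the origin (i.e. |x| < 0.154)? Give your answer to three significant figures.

P = 0.987

The normalised bound state is ψ = √κ e^{−κ|x|} with κ = mα/ℏ² = 13.99.
P(|x| < d) = ∫_{−d}^{d} κ e^{−2κ|x|} dx = 1 − e^{−2κd} = 1 − e^{−4.308} = 0.9865.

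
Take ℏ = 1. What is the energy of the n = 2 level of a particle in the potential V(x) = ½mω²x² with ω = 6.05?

Using E_n = (n + ½)ℏω: E_2 = 2.5 × 6.05 = 15.13.

E = 15.1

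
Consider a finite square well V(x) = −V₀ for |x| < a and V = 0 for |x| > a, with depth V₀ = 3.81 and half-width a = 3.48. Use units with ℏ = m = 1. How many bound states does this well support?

The dimensionless depth is z₀ = a√(2mV₀)/ℏ = 3.48 × √(7.620) = 9.606.
The even/odd transcendental equations gain one root per π/2 in z₀, giving N = 1 + ⌊2z₀/π⌋ = 1 + ⌊6.116⌋ = 7.

N = 7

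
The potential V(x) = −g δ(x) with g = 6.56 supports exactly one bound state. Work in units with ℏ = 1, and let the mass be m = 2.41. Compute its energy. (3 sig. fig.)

For x ≠ 0 the bound state is ψ ∝ e^{−κ|x|}; integrating the TISE across the delta gives the cusp condition 2κ = 2mg/ℏ², so κ = 15.81.
Then E = −ℏ²κ²/(2m) = −mg²/(2ℏ²) = -51.86.

E = -51.9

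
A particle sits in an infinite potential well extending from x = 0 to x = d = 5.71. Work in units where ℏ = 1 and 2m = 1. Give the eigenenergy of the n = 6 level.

E = 10.9

Requiring ψ(0) = ψ(d) = 0 quantises k = nπ/d, hence E_n = ℏ²k²/2m = n²π²ℏ²/(2md²).
E_6 = 6² × π² / (2 × 0.5 × 5.71²) = 10.90.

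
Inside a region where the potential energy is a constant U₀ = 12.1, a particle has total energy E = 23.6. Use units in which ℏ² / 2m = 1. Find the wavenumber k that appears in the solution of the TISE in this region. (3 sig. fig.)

k = 3.39

With E > U₀ the solution is oscillatory, ψ ∝ e^{±ikx} with k = √(2m(E − U₀))/ℏ.
k = √(2 × 0.5 × 11.5) = 3.391.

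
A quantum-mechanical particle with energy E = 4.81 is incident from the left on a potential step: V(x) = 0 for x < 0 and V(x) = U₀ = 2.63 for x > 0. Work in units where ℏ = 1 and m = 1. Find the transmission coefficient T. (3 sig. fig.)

The wavenumbers are k₁ = √(2mE)/ℏ = 3.102 on the left and k₂ = √(2m(E − U₀))/ℏ = 2.088 on the right.
Continuity of ψ and ψ′ at the step yields the reflection amplitude r = (k₁ − k₂)/(k₁ + k₂) = 0.1953; thus R = |r|² = 0.03814, T = 0.9619.

T = 0.962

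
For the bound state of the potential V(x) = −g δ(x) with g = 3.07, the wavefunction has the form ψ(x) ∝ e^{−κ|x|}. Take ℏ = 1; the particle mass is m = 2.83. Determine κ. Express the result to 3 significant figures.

Integrating the TISE across x = 0 gives the cusp condition ψ'(0⁺) − ψ'(0⁻) = −(2mg/ℏ²)ψ(0).
With ψ ∝ e^{−κ|x|} this yields −2κ = −2mg/ℏ², so κ = mg/ℏ² = 8.688.

κ = 8.69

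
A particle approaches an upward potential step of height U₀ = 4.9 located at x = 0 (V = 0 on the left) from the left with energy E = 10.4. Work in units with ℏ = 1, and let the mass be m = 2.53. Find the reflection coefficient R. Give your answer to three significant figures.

R = 0.0249

On each side the TISE gives plane waves with k = √(2m(E − V))/ℏ: k₁ = √(2·2.53·10.4) = 7.254, k₂ = √(2·2.53·5.5) = 5.275.
Matching ψ and ψ′ at x = 0 gives r = (k₁ − k₂)/(k₁ + k₂), so R = r² = 0.02494 and T = 1 − R = 0.9751.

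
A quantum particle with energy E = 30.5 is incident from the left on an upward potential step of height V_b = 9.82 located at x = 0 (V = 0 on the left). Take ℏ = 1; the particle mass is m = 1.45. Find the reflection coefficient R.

R = 0.00938

The wavenumbers are k₁ = √(2mE)/ℏ = 9.405 on the left and k₂ = √(2m(E − V_b))/ℏ = 7.744 on the right.
Matching ψ and ψ′ at x = 0 gives r = (k₁ − k₂)/(k₁ + k₂), so R = r² = 0.009377 and T = 1 − R = 0.9906.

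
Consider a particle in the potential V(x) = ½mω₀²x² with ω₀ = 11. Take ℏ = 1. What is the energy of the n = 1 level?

The oscillator eigenvalues are E_n = ℏω₀(n + ½), so E_1 = 11 × 1.5 = 16.50.

E = 16.5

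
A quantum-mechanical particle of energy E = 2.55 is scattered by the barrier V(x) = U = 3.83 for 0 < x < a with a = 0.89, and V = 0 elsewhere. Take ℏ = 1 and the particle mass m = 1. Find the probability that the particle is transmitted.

T = 0.189

Since E < U the interior solution is evanescent with decay constant κ = √(2m(U − E))/ℏ = 1.600.
κa = 1.424, sinh(κa) = 1.956.
Matching ψ, ψ′ at both faces gives T = [1 + U² sinh²(κa) / (4E(U − E))]⁻¹ = 1/5.301 = 0.189.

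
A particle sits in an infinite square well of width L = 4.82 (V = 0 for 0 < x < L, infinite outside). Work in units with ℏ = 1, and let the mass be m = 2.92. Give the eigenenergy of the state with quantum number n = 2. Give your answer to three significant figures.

E = 0.291

Requiring ψ(0) = ψ(L) = 0 quantises k = nπ/L, hence E_n = ℏ²k²/2m = n²π²ℏ²/(2mL²).
E_2 = 2² × π² / (2 × 2.92 × 4.82²) = 0.2910.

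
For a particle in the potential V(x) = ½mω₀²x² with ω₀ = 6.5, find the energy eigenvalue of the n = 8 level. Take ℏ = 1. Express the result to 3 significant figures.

Using E_n = (n + ½)ℏω₀: E_8 = 8.5 × 6.5 = 55.25.

E = 55.3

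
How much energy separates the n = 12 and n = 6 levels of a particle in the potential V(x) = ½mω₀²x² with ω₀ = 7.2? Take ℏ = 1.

E_n = ℏω₀(n + ½), so ΔE = (12 − 6) ℏω₀ = 6 × 7.2 = 43.20.

ΔE = 43.2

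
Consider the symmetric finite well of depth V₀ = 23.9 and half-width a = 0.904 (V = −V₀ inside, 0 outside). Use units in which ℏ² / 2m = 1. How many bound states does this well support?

Define the well-strength parameter z₀ = (a/ℏ)√(2mV₀) = 0.904 × √(2·0.5·23.9) = 4.419.
The even/odd transcendental equations gain one root per π/2 in z₀, giving N = 1 + ⌊2z₀/π⌋ = 1 + ⌊2.814⌋ = 3.

N = 3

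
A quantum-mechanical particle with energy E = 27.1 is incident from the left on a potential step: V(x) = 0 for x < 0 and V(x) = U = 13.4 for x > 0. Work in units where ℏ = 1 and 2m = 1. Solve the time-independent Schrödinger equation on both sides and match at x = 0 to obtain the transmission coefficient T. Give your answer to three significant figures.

T = 0.971

On each side the TISE gives plane waves with k = √(2m(E − V))/ℏ: k₁ = √(2·½·27.1) = 5.206, k₂ = √(2·½·13.7) = 3.701.
Matching ψ and ψ′ at x = 0 gives r = (k₁ − k₂)/(k₁ + k₂), so R = r² = 0.02853 and T = 1 − R = 0.9715.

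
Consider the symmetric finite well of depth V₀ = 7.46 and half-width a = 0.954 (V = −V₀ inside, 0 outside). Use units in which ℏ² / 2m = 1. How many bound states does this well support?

N = 2

The dimensionless depth is z₀ = a√(2mV₀)/ℏ = 0.954 × √(7.460) = 2.606.
The even/odd transcendental equations gain one root per π/2 in z₀, giving N = 1 + ⌊2z₀/π⌋ = 1 + ⌊1.659⌋ = 2.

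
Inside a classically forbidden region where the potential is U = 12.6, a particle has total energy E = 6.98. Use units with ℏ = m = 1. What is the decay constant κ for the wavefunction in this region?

κ = 3.35

Since E < U the TISE in this region is ψ'' = κ²ψ with κ = √(2m(U − E))/ℏ.
κ = √(2 × 1 × 5.62) = 3.353.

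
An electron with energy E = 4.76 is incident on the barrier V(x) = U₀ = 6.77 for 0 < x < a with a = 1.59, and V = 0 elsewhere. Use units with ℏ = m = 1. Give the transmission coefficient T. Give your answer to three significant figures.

Since E < U₀ the interior solution is evanescent with decay constant κ = √(2m(U₀ − E))/ℏ = 2.005.
κa = 3.188, sinh(κa) = 12.10.
Matching ψ, ψ′ at both faces gives T = [1 + U₀² sinh²(κa) / (4E(U₀ − E))]⁻¹ = 1/176.3 = 0.00567.

T = 0.00567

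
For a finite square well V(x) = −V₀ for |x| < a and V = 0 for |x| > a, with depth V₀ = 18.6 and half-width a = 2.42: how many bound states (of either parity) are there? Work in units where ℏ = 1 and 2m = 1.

N = 7

Define the well-strength parameter z₀ = (a/ℏ)√(2mV₀) = 2.42 × √(2·0.5·18.6) = 10.44.
A new bound state (alternating even/odd) appears each time z₀ passes a multiple of π/2, so N = ⌊2z₀/π⌋ + 1 = ⌊6.644⌋ + 1 = 7.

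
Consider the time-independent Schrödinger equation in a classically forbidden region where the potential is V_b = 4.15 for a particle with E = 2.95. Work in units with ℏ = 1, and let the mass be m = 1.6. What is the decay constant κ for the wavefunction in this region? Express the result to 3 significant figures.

Since E < V_b the TISE in this region is ψ'' = κ²ψ with κ = √(2m(V_b − E))/ℏ.
κ = √(2 × 1.6 × 1.2) = 1.960.

κ = 1.96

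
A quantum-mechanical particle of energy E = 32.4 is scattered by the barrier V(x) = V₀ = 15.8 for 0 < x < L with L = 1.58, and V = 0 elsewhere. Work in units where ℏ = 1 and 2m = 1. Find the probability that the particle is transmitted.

Above the barrier the interior wavenumber is k₂ = √(2m(E − V₀))/ℏ = 4.074, giving phase k₂L = 6.437.
T = [1 + V₀² sin²(k₂L) / (4E(E − V₀))]⁻¹ = 1/1.003 = 0.997.

T = 0.997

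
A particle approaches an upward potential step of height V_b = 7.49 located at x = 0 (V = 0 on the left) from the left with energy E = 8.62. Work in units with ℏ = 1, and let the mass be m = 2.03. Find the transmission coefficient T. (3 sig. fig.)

T = 0.781

On each side the TISE gives plane waves with k = √(2m(E − V))/ℏ: k₁ = √(2·2.03·8.62) = 5.916, k₂ = √(2·2.03·1.13) = 2.142.
Matching ψ and ψ′ at x = 0 gives r = (k₁ − k₂)/(k₁ + k₂), so R = r² = 0.2194 and T = 1 − R = 0.7806.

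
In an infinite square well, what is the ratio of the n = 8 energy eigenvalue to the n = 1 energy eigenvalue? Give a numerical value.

64

E_n = n²π²ℏ²/(2mL²) so the ratio is n₂²/n₁² = 64/1 = 64.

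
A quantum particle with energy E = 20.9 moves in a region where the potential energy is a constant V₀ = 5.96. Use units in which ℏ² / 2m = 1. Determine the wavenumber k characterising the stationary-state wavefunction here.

With E > V₀ the solution is oscillatory, ψ ∝ e^{±ikx} with k = √(2m(E − V₀))/ℏ.
k = √(2 × 0.5 × 14.94) = 3.865.

k = 3.87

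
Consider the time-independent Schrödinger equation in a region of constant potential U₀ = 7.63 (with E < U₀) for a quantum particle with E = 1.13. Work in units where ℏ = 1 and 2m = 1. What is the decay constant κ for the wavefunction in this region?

Since E < U₀ the TISE in this region is ψ'' = κ²ψ with κ = √(2m(U₀ − E))/ℏ.
κ = √(2 × 0.5 × 6.5) = 2.550.

κ = 2.55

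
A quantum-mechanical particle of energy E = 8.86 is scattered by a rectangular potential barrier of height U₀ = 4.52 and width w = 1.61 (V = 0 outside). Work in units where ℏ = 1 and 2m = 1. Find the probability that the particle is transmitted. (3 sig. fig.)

T = 0.994

Above the barrier the interior wavenumber is k₂ = √(2m(E − U₀))/ℏ = 2.083, giving phase k₂w = 3.354.
T = [1 + U₀² sin²(k₂w) / (4E(E − U₀))]⁻¹ = 1/1.006 = 0.994.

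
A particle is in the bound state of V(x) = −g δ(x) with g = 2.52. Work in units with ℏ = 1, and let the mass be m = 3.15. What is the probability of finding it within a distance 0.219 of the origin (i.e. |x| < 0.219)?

P = 0.969

The normalised bound state is ψ = √κ e^{−κ|x|} with κ = mg/ℏ² = 7.938.
P(|x| < d) = ∫_{−d}^{d} κ e^{−2κ|x|} dx = 1 − e^{−2κd} = 1 − e^{−3.477} = 0.9691.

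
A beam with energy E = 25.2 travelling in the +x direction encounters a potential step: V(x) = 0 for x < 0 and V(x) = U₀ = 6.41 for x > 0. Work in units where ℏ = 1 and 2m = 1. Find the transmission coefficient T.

T = 0.995

The wavenumbers are k₁ = √(2mE)/ℏ = 5.020 on the left and k₂ = √(2m(E − U₀))/ℏ = 4.335 on the right.
Matching ψ and ψ′ at x = 0 gives r = (k₁ − k₂)/(k₁ + k₂), so R = r² = 0.005365 and T = 1 − R = 0.9946.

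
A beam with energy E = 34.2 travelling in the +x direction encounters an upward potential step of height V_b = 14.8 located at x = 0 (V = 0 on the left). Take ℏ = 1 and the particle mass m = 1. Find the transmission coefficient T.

T = 0.980

On each side the TISE gives plane waves with k = √(2m(E − V))/ℏ: k₁ = √(2·1·34.2) = 8.270, k₂ = √(2·1·19.4) = 6.229.
Matching ψ and ψ′ at x = 0 gives r = (k₁ − k₂)/(k₁ + k₂), so R = r² = 0.01982 and T = 1 − R = 0.9802.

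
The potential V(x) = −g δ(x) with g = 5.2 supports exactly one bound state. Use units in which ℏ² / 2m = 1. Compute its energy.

The bound state is ψ(x) = √κ e^{−κ|x|}. The derivative jump ψ'(0⁺) − ψ'(0⁻) = −(2mg/ℏ²)ψ(0) fixes κ = mg/ℏ² = 2.600.
Then E = −ℏ²κ²/(2m) = −mg²/(2ℏ²) = -6.760.

E = -6.76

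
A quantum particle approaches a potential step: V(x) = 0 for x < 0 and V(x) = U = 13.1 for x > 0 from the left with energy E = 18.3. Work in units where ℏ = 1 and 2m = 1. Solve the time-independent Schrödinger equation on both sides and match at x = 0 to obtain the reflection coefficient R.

R = 0.0928

The wavenumbers are k₁ = √(2mE)/ℏ = 4.278 on the left and k₂ = √(2m(E − U))/ℏ = 2.280 on the right.
Continuity of ψ and ψ′ at the step yields the reflection amplitude r = (k₁ − k₂)/(k₁ + k₂) = 0.3046; thus R = |r|² = 0.09277, T = 0.9072.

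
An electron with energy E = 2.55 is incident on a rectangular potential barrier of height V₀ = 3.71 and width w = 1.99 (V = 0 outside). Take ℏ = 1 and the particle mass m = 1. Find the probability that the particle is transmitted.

E < V₀: inside the barrier ψ ∝ e^{±κx} with κ = √(2m(V₀ − E))/ℏ = 1.523.
κw = 3.031, sinh(κw) = 10.34.
The exact tunnelling result is T⁻¹ = 1 + V₀² sinh²(κw) / [4E(V₀ − E)] = 125.3, so T = 0.00798.

T = 0.00798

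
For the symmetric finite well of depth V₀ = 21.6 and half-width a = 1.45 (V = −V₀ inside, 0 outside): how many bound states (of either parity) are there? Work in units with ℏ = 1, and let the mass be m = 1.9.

N = 9

Define the well-strength parameter z₀ = (a/ℏ)√(2mV₀) = 1.45 × √(2·1.9·21.6) = 13.14.
The even/odd transcendental equations gain one root per π/2 in z₀, giving N = 1 + ⌊2z₀/π⌋ = 1 + ⌊8.363⌋ = 9.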